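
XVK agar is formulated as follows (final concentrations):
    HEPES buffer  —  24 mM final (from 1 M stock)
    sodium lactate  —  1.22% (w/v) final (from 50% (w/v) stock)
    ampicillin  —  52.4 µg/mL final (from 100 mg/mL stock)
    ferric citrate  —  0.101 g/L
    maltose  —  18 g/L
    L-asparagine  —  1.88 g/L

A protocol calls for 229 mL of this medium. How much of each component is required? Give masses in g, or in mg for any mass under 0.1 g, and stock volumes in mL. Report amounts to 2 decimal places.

HEPES buffer 5.50 mL; sodium lactate 5.59 mL; ampicillin 0.12 mL; ferric citrate 23.13 mg; maltose 4.12 g; L-asparagine 0.43 g

Working volume: 229 mL = 0.229 L.
HEPES buffer: C1V1 = C2V2 → 24 mM × 229 mL ÷ 1000 mM = 5.50 mL
sodium lactate: dilute stock: 1.22% ÷ 50% × 229 mL = 5.59 mL
ampicillin: C1V1 = C2V2 → 52.4 µg/mL × 229 mL ÷ 100000 µg/mL = 0.12 mL
ferric citrate: 0.101 g/L × 0.229 L = 0.023129 g = 23.13 mg
maltose: 18 g/L × 0.229 L = 4.12 g
L-asparagine: 1.88 g/L × 0.229 L = 0.43 g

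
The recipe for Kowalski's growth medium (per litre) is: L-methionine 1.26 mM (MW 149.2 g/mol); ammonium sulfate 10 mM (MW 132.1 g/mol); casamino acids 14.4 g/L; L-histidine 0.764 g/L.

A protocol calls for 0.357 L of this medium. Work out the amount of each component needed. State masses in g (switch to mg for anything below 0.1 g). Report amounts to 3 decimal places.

Scale factor relative to 1 L: 0.357.
L-methionine: 1.26 mmol/L × 149.2 mg/mmol × 0.357 L = 67.113 mg
ammonium sulfate: 10 mmol/L × 132.1 g/mol × 0.357 L ÷ 1000 = 0.472 g
casamino acids: 14.4 g/L × 0.357 L = 5.141 g
L-histidine: 0.764 g/L × 0.357 L = 0.273 g

L-methionine 67.113 mg; ammonium sulfate 0.472 g; casamino acids 5.141 g; L-histidine 0.273 g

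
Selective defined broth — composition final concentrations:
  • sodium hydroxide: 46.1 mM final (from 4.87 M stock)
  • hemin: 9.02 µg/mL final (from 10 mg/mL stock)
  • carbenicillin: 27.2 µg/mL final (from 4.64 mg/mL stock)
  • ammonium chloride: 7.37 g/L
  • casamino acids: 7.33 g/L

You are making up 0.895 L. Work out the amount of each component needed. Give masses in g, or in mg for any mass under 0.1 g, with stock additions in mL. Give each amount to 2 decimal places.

Scale factor relative to 1 L: 0.895.
sodium hydroxide: C1V1 = C2V2 → 46.1 mM × 895 mL ÷ 4870 mM = 8.47 mL
hemin: dilute stock: 9.02 µg/mL × 895 mL ÷ 10000 µg/mL = 0.81 mL
carbenicillin: C1V1 = C2V2 → 27.2 µg/mL × 895 mL ÷ 4640 µg/mL = 5.25 mL
ammonium chloride: 7.37 g/L × 0.895 L = 6.60 g
casamino acids: 7.33 g/L × 0.895 L = 6.56 g

sodium hydroxide 8.47 mL; hemin 0.81 mL; carbenicillin 5.25 mL; ammonium chloride 6.60 g; casamino acids 6.56 g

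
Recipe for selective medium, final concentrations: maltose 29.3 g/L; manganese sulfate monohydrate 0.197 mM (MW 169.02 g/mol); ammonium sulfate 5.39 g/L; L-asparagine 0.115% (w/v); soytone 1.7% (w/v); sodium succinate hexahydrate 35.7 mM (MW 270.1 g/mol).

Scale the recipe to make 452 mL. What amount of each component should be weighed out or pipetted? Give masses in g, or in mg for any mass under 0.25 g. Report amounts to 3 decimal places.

maltose 13.244 g; manganese sulfate monohydrate 15.050 mg; ammonium sulfate 2.436 g; L-asparagine 0.520 g; soytone 7.684 g; sodium succinate hexahydrate 4.358 g

Working volume: 452 mL = 0.452 L.
maltose: 29.3 g/L × 0.452 L = 13.244 g
manganese sulfate monohydrate: 0.197 mmol/L × 169.02 mg/mmol × 0.452 L = 15.050 mg
ammonium sulfate: 5.39 g/L × 0.452 L = 2.436 g
L-asparagine: 0.115 g per 100 mL × 452 mL ÷ 100 = 0.520 g
soytone: 1.7% w/v = 17 g/L → 17 × 0.452 L = 7.684 g
sodium succinate hexahydrate: 35.7 mmol/L × 270.1 g/mol × 0.452 L ÷ 1000 = 4.358 g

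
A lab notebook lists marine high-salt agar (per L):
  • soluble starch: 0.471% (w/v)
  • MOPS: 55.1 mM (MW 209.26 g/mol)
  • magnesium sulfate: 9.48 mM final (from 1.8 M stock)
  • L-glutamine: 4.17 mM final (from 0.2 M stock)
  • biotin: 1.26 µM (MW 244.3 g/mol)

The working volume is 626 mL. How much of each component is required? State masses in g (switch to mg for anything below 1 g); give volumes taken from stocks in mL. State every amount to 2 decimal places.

soluble starch 2.95 g; MOPS 7.22 g; magnesium sulfate 3.30 mL; L-glutamine 13.05 mL; biotin 0.19 mg

Target volume = 626 mL = 0.626 L.
soluble starch: 0.471 g per 100 mL × 626 mL ÷ 100 = 2.95 g
MOPS: 55.1 mmol/L × 209.26 g/mol × 0.626 L ÷ 1000 = 7.22 g
magnesium sulfate: C1V1 = C2V2 → 9.48 mM × 626 mL ÷ 1800 mM = 3.30 mL
L-glutamine: C1V1 = C2V2 → 4.17 mM × 626 mL ÷ 200 mM = 13.05 mL
biotin: 1.26 µmol/L × 244.3 g/mol × 0.626 L ÷ 1000 = 0.19 mg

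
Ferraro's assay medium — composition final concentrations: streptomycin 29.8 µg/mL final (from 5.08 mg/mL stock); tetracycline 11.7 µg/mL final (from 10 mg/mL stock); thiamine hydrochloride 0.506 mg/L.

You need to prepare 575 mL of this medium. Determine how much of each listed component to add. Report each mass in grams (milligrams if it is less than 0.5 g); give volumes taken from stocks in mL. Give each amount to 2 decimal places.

streptomycin 3.37 mL; tetracycline 0.67 mL; thiamine hydrochloride 0.29 mg

Scale factor relative to 1 L: 0.575.
streptomycin: dilute stock: 29.8 µg/mL × 575 mL ÷ 5080 µg/mL = 3.37 mL
tetracycline: C1V1 = C2V2 → 11.7 µg/mL × 575 mL ÷ 10000 µg/mL = 0.67 mL
thiamine hydrochloride: 0.506 mg/L × 0.575 L = 0.29 mg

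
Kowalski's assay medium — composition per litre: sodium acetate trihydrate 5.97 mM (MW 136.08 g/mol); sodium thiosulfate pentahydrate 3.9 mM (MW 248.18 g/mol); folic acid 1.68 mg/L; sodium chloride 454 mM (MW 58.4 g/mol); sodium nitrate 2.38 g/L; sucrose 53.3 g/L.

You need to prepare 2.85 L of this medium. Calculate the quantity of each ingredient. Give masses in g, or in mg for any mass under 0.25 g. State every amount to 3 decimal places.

Scale factor relative to 1 L: 2.85.
sodium acetate trihydrate: 5.97 mmol/L × 136.08 g/mol × 2.85 L ÷ 1000 = 2.315 g
sodium thiosulfate pentahydrate: 3.9 mmol/L × 248.18 g/mol × 2.85 L ÷ 1000 = 2.759 g
folic acid: 1.68 mg/L × 2.85 L = 4.788 mg
sodium chloride: 454 mmol/L × 58.4 g/mol × 2.85 L ÷ 1000 = 75.564 g
sodium nitrate: 2.38 g/L × 2.85 L = 6.783 g
sucrose: 53.3 g/L × 2.85 L = 151.905 g

sodium acetate trihydrate 2.315 g; sodium thiosulfate pentahydrate 2.759 g; folic acid 4.788 mg; sodium chloride 75.564 g; sodium nitrate 6.783 g; sucrose 151.905 g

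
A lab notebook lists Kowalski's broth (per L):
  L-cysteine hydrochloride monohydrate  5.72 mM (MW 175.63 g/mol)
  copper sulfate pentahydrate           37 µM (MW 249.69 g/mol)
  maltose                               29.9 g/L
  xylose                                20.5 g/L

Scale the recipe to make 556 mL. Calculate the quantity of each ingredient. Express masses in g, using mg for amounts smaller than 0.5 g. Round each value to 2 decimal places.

L-cysteine hydrochloride monohydrate 0.56 g; copper sulfate pentahydrate 5.14 mg; maltose 16.62 g; xylose 11.40 g

Scale factor relative to 1 L: 0.556.
L-cysteine hydrochloride monohydrate: 5.72 mmol/L × 175.63 g/mol × 0.556 L ÷ 1000 = 0.56 g
copper sulfate pentahydrate: 37 µmol/L × 249.69 g/mol × 0.556 L ÷ 1000 = 5.14 mg
maltose: 29.9 g/L × 0.556 L = 16.62 g
xylose: 20.5 g/L × 0.556 L = 11.40 g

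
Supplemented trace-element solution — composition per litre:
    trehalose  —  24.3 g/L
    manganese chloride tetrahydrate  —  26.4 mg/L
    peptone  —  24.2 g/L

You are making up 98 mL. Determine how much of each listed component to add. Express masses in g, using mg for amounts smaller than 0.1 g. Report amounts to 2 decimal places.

Scale factor relative to 1 L: 0.098.
trehalose: 24.3 g/L × 0.098 L = 2.38 g
manganese chloride tetrahydrate: 26.4 mg/L × 0.098 L = 2.59 mg
peptone: 24.2 g/L × 0.098 L = 2.37 g

trehalose 2.38 g; manganese chloride tetrahydrate 2.59 mg; peptone 2.37 g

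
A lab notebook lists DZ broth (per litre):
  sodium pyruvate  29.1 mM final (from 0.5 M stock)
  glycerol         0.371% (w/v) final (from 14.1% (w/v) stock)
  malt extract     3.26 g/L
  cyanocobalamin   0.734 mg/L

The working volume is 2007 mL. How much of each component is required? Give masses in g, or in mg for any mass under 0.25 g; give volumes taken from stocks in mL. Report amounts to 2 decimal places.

sodium pyruvate 116.81 mL; glycerol 52.81 mL; malt extract 6.54 g; cyanocobalamin 1.47 mg

Working volume: 2007 mL = 2.007 L.
sodium pyruvate: V = C2·V2/C1 = 29.1 mM × 2007 mL ÷ 500 mM = 116.81 mL
glycerol: V = C2·V2/C1 = 0.371% ÷ 14.1% × 2007 mL = 52.81 mL
malt extract: 3.26 g/L × 2.007 L = 6.54 g
cyanocobalamin: 0.734 mg/L × 2.007 L = 1.47 mg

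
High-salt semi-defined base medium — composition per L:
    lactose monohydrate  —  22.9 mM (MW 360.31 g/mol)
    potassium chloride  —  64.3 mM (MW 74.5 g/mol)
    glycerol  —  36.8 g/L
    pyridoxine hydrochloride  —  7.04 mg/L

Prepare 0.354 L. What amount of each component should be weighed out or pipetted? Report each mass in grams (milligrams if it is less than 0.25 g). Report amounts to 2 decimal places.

Scale factor relative to 1 L: 0.354.
lactose monohydrate: 22.9 mmol/L × 360.31 g/mol × 0.354 L ÷ 1000 = 2.92 g
potassium chloride: 64.3 mmol/L × 74.5 g/mol × 0.354 L ÷ 1000 = 1.70 g
glycerol: 36.8 g/L × 0.354 L = 13.03 g
pyridoxine hydrochloride: 7.04 mg/L × 0.354 L = 2.49 mg

lactose monohydrate 2.92 g; potassium chloride 1.70 g; glycerol 13.03 g; pyridoxine hydrochloride 2.49 mg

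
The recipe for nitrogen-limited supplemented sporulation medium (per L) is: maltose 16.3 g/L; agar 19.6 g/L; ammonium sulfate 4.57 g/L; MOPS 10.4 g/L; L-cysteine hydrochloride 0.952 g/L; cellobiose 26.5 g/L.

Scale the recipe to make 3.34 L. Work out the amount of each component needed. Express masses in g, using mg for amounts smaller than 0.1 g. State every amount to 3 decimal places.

maltose 54.442 g; agar 65.464 g; ammonium sulfate 15.264 g; MOPS 34.736 g; L-cysteine hydrochloride 3.180 g; cellobiose 88.510 g

Working volume: 3.34 L.
maltose: 16.3 g/L × 3.34 L = 54.442 g
agar: 19.6 g/L × 3.34 L = 65.464 g
ammonium sulfate: 4.57 g/L × 3.34 L = 15.264 g
MOPS: 10.4 g/L × 3.34 L = 34.736 g
L-cysteine hydrochloride: 0.952 g/L × 3.34 L = 3.180 g
cellobiose: 26.5 g/L × 3.34 L = 88.510 g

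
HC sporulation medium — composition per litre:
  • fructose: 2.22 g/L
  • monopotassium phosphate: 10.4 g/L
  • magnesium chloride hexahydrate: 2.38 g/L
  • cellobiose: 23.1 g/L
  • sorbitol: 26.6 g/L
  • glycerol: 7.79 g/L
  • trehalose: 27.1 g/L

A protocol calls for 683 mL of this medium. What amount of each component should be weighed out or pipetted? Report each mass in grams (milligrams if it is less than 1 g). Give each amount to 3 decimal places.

Scale factor relative to 1 L: 0.683.
fructose: 2.22 g/L × 0.683 L = 1.516 g
monopotassium phosphate: 10.4 g/L × 0.683 L = 7.103 g
magnesium chloride hexahydrate: 2.38 g/L × 0.683 L = 1.626 g
cellobiose: 23.1 g/L × 0.683 L = 15.777 g
sorbitol: 26.6 g/L × 0.683 L = 18.168 g
glycerol: 7.79 g/L × 0.683 L = 5.321 g
trehalose: 27.1 g/L × 0.683 L = 18.509 g

fructose 1.516 g; monopotassium phosphate 7.103 g; magnesium chloride hexahydrate 1.626 g; cellobiose 15.777 g; sorbitol 18.168 g; glycerol 5.321 g; trehalose 18.509 g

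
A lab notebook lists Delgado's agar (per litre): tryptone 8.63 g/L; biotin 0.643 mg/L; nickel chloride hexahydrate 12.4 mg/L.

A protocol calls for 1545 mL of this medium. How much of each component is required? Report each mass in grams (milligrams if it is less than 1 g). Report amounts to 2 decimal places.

Working volume: 1545 mL = 1.545 L.
tryptone: 8.63 g/L × 1.545 L = 13.33 g
biotin: 0.643 mg/L × 1.545 L = 0.99 mg
nickel chloride hexahydrate: 12.4 mg/L × 1.545 L = 19.16 mg

tryptone 13.33 g; biotin 0.99 mg; nickel chloride hexahydrate 19.16 mg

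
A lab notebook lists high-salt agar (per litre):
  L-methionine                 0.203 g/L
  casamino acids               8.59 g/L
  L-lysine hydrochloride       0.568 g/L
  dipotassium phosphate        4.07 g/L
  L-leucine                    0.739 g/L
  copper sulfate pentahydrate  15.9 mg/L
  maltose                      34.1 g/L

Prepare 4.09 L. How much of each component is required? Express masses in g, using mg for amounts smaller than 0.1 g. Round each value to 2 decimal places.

L-methionine 0.83 g; casamino acids 35.13 g; L-lysine hydrochloride 2.32 g; dipotassium phosphate 16.65 g; L-leucine 3.02 g; copper sulfate pentahydrate 65.03 mg; maltose 139.47 g

Working volume: 4.09 L.
L-methionine: 0.203 g/L × 4.09 L = 0.83 g
casamino acids: 8.59 g/L × 4.09 L = 35.13 g
L-lysine hydrochloride: 0.568 g/L × 4.09 L = 2.32 g
dipotassium phosphate: 4.07 g/L × 4.09 L = 16.65 g
L-leucine: 0.739 g/L × 4.09 L = 3.02 g
copper sulfate pentahydrate: 15.9 mg/L × 4.09 L = 65.03 mg
maltose: 34.1 g/L × 4.09 L = 139.47 g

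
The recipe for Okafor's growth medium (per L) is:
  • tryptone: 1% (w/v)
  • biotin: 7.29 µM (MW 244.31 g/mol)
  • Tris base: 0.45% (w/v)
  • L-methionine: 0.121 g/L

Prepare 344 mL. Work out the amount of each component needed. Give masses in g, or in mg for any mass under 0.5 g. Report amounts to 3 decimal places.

Scale factor relative to 1 L: 0.344.
tryptone: 1% w/v = 10 g/L → 10 × 0.344 L = 3.440 g
biotin: 7.29 µmol/L × 244.31 g/mol × 0.344 L ÷ 1000 = 0.613 mg
Tris base: 0.45% w/v = 4.5 g/L → 4.5 × 0.344 L = 1.548 g
L-methionine: 0.121 g/L × 0.344 L = 0.041624 g = 41.624 mg

tryptone 3.440 g; biotin 0.613 mg; Tris base 1.548 g; L-methionine 41.624 mg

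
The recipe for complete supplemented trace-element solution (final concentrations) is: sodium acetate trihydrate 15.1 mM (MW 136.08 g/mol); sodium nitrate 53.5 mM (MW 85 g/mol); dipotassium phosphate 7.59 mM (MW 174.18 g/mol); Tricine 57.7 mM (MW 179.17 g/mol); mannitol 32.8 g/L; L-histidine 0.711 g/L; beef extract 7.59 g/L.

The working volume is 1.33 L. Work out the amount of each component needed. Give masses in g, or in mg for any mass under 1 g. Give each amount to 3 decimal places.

sodium acetate trihydrate 2.733 g; sodium nitrate 6.048 g; dipotassium phosphate 1.758 g; Tricine 13.750 g; mannitol 43.624 g; L-histidine 945.630 mg; beef extract 10.095 g

Working volume: 1.33 L.
sodium acetate trihydrate: 15.1 mmol/L × 136.08 g/mol × 1.33 L ÷ 1000 = 2.733 g
sodium nitrate: 53.5 mmol/L × 85 g/mol × 1.33 L ÷ 1000 = 6.048 g
dipotassium phosphate: 7.59 mmol/L × 174.18 g/mol × 1.33 L ÷ 1000 = 1.758 g
Tricine: 57.7 mmol/L × 179.17 g/mol × 1.33 L ÷ 1000 = 13.750 g
mannitol: 32.8 g/L × 1.33 L = 43.624 g
L-histidine: 0.711 g/L × 1.33 L = 0.94563 g = 945.630 mg
beef extract: 7.59 g/L × 1.33 L = 10.095 g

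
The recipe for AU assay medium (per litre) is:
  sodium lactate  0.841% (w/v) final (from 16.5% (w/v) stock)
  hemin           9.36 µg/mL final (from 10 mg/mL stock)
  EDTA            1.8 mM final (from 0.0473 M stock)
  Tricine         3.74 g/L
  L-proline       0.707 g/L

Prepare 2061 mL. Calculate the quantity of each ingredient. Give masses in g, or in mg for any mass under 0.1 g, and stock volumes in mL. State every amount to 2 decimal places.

Scale factor relative to 1 L: 2.061.
sodium lactate: C1V1 = C2V2 → 0.841% ÷ 16.5% × 2061 mL = 105.05 mL
hemin: dilute stock: 9.36 µg/mL × 2061 mL ÷ 10000 µg/mL = 1.93 mL
EDTA: V = C2·V2/C1 = 1.8 mM × 2061 mL ÷ 47.3 mM = 78.43 mL
Tricine: 3.74 g/L × 2.061 L = 7.71 g
L-proline: 0.707 g/L × 2.061 L = 1.46 g

sodium lactate 105.05 mL; hemin 1.93 mL; EDTA 78.43 mL; Tricine 7.71 g; L-proline 1.46 g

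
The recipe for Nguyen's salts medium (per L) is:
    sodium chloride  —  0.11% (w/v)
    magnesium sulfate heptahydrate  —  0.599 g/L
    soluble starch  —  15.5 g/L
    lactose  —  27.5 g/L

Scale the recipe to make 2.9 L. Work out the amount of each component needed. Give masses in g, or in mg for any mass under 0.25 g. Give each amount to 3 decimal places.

sodium chloride 3.190 g; magnesium sulfate heptahydrate 1.737 g; soluble starch 44.950 g; lactose 79.750 g

Scale factor relative to 1 L: 2.9.
sodium chloride: 0.11% w/v = 1.1 g/L → 1.1 × 2.9 L = 3.190 g
magnesium sulfate heptahydrate: 0.599 g/L × 2.9 L = 1.737 g
soluble starch: 15.5 g/L × 2.9 L = 44.950 g
lactose: 27.5 g/L × 2.9 L = 79.750 g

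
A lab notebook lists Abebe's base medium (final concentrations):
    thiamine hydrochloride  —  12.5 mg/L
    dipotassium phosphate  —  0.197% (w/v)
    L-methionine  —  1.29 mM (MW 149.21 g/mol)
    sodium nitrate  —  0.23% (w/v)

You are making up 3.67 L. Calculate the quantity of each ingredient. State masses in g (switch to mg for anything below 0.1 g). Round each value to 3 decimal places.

thiamine hydrochloride 45.875 mg; dipotassium phosphate 7.230 g; L-methionine 0.706 g; sodium nitrate 8.441 g

Working volume: 3.67 L.
thiamine hydrochloride: 12.5 mg/L × 3.67 L = 45.875 mg
dipotassium phosphate: 0.197% w/v = 1.97 g/L → 1.97 × 3.67 L = 7.230 g
L-methionine: 1.29 mmol/L × 149.21 g/mol × 3.67 L ÷ 1000 = 0.706 g
sodium nitrate: 0.23 g per 100 mL × 3670 mL ÷ 100 = 8.441 g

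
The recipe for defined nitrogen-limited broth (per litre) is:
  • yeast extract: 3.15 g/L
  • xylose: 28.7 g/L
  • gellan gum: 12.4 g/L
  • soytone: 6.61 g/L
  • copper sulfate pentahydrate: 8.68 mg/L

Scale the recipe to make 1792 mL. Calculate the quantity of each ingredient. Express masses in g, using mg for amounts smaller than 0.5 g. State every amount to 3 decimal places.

yeast extract 5.645 g; xylose 51.430 g; gellan gum 22.221 g; soytone 11.845 g; copper sulfate pentahydrate 15.555 mg

Target volume = 1792 mL = 1.792 L.
yeast extract: 3.15 g/L × 1.792 L = 5.645 g
xylose: 28.7 g/L × 1.792 L = 51.430 g
gellan gum: 12.4 g/L × 1.792 L = 22.221 g
soytone: 6.61 g/L × 1.792 L = 11.845 g
copper sulfate pentahydrate: 8.68 mg/L × 1.792 L = 15.555 mg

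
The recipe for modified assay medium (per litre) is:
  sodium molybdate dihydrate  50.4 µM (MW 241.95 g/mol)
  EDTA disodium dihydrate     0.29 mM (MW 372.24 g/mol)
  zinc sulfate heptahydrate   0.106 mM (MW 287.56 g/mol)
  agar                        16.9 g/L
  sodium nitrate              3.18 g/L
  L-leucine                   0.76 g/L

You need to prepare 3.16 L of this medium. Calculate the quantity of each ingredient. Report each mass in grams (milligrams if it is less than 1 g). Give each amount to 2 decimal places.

Working volume: 3.16 L.
sodium molybdate dihydrate: 50.4 µmol/L × 241.95 g/mol × 3.16 L ÷ 1000 = 38.53 mg
EDTA disodium dihydrate: 0.29 mmol/L × 372.24 mg/mmol × 3.16 L = 341.12 mg
zinc sulfate heptahydrate: 0.106 mmol/L × 287.56 mg/mmol × 3.16 L = 96.32 mg
agar: 16.9 g/L × 3.16 L = 53.40 g
sodium nitrate: 3.18 g/L × 3.16 L = 10.05 g
L-leucine: 0.76 g/L × 3.16 L = 2.40 g

sodium molybdate dihydrate 38.53 mg; EDTA disodium dihydrate 341.12 mg; zinc sulfate heptahydrate 96.32 mg; agar 53.40 g; sodium nitrate 10.05 g; L-leucine 2.40 g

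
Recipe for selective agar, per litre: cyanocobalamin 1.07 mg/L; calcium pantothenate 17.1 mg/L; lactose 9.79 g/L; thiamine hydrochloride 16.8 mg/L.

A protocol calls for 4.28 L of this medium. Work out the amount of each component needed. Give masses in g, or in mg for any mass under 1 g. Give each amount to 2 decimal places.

Working volume: 4.28 L.
cyanocobalamin: 1.07 mg/L × 4.28 L = 4.58 mg
calcium pantothenate: 17.1 mg/L × 4.28 L = 73.19 mg
lactose: 9.79 g/L × 4.28 L = 41.90 g
thiamine hydrochloride: 16.8 mg/L × 4.28 L = 71.90 mg

cyanocobalamin 4.58 mg; calcium pantothenate 73.19 mg; lactose 41.90 g; thiamine hydrochloride 71.90 mg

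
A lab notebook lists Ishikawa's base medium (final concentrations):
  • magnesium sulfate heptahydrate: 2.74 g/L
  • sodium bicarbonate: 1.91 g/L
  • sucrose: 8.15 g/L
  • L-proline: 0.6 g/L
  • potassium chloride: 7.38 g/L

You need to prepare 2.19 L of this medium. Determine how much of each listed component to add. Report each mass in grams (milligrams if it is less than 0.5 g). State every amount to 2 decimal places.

magnesium sulfate heptahydrate 6.00 g; sodium bicarbonate 4.18 g; sucrose 17.85 g; L-proline 1.31 g; potassium chloride 16.16 g

Scale factor relative to 1 L: 2.19.
magnesium sulfate heptahydrate: 2.74 g/L × 2.19 L = 6.00 g
sodium bicarbonate: 1.91 g/L × 2.19 L = 4.18 g
sucrose: 8.15 g/L × 2.19 L = 17.85 g
L-proline: 0.6 g/L × 2.19 L = 1.31 g
potassium chloride: 7.38 g/L × 2.19 L = 16.16 g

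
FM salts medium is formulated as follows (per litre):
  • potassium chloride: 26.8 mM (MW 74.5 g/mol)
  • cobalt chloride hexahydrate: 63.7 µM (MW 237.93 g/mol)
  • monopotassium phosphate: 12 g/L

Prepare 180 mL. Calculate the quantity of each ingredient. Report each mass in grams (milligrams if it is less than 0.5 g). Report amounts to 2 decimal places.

Scale factor relative to 1 L: 0.18.
potassium chloride: 26.8 mmol/L × 74.5 mg/mmol × 0.18 L = 359.39 mg
cobalt chloride hexahydrate: 63.7 µmol/L × 237.93 g/mol × 0.18 L ÷ 1000 = 2.73 mg
monopotassium phosphate: 12 g/L × 0.18 L = 2.16 g

potassium chloride 359.39 mg; cobalt chloride hexahydrate 2.73 mg; monopotassium phosphate 2.16 g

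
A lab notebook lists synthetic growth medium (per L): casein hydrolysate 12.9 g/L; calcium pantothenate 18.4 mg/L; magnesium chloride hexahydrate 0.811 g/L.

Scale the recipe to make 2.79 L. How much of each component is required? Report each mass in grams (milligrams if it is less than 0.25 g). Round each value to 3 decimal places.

casein hydrolysate 35.991 g; calcium pantothenate 51.336 mg; magnesium chloride hexahydrate 2.263 g

Scale factor relative to 1 L: 2.79.
casein hydrolysate: 12.9 g/L × 2.79 L = 35.991 g
calcium pantothenate: 18.4 mg/L × 2.79 L = 51.336 mg
magnesium chloride hexahydrate: 0.811 g/L × 2.79 L = 2.263 g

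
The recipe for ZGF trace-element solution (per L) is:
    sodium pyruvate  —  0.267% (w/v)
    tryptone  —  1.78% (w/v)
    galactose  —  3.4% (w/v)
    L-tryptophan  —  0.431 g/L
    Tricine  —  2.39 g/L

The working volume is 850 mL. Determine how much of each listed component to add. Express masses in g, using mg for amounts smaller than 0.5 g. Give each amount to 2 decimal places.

Scale factor relative to 1 L: 0.85.
sodium pyruvate: 0.267% w/v = 2.67 g/L → 2.67 × 0.85 L = 2.27 g
tryptone: 1.78 g per 100 mL × 850 mL ÷ 100 = 15.13 g
galactose: 3.4% w/v = 34 g/L → 34 × 0.85 L = 28.90 g
L-tryptophan: 0.431 g/L × 0.85 L = 0.36635 g = 366.35 mg
Tricine: 2.39 g/L × 0.85 L = 2.03 g

sodium pyruvate 2.27 g; tryptone 15.13 g; galactose 28.90 g; L-tryptophan 366.35 mg; Tricine 2.03 g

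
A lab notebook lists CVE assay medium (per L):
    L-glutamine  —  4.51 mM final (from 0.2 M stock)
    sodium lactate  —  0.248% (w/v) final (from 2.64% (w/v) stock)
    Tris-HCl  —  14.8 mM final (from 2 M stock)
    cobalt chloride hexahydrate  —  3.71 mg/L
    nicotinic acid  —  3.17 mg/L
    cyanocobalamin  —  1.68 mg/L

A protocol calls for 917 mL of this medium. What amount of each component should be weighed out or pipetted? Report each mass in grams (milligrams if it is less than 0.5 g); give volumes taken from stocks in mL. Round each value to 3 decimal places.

L-glutamine 20.678 mL; sodium lactate 86.142 mL; Tris-HCl 6.786 mL; cobalt chloride hexahydrate 3.402 mg; nicotinic acid 2.907 mg; cyanocobalamin 1.541 mg

Target volume = 917 mL = 0.917 L.
L-glutamine: V = C2·V2/C1 = 4.51 mM × 917 mL ÷ 200 mM = 20.678 mL
sodium lactate: V = C2·V2/C1 = 0.248% ÷ 2.64% × 917 mL = 86.142 mL
Tris-HCl: V = C2·V2/C1 = 14.8 mM × 917 mL ÷ 2000 mM = 6.786 mL
cobalt chloride hexahydrate: 3.71 mg/L × 0.917 L = 3.402 mg
nicotinic acid: 3.17 mg/L × 0.917 L = 2.907 mg
cyanocobalamin: 1.68 mg/L × 0.917 L = 1.541 mg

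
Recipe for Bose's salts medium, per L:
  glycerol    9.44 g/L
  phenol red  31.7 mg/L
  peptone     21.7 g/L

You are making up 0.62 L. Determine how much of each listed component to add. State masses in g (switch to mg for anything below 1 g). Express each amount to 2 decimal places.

glycerol 5.85 g; phenol red 19.65 mg; peptone 13.45 g

Scale factor relative to 1 L: 0.62.
glycerol: 9.44 g/L × 0.62 L = 5.85 g
phenol red: 31.7 mg/L × 0.62 L = 19.65 mg
peptone: 21.7 g/L × 0.62 L = 13.45 g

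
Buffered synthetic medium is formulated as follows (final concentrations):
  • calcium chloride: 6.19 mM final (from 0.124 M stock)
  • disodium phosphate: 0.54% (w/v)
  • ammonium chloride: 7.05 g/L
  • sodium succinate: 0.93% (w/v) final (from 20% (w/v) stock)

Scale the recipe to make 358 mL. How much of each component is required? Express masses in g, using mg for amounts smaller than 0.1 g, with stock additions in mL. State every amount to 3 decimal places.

calcium chloride 17.871 mL; disodium phosphate 1.933 g; ammonium chloride 2.524 g; sodium succinate 16.647 mL

Target volume = 358 mL = 0.358 L.
calcium chloride: C1V1 = C2V2 → 6.19 mM × 358 mL ÷ 124 mM = 17.871 mL
disodium phosphate: 0.54 g per 100 mL × 358 mL ÷ 100 = 1.933 g
ammonium chloride: 7.05 g/L × 0.358 L = 2.524 g
sodium succinate: C1V1 = C2V2 → 0.93% ÷ 20% × 358 mL = 16.647 mL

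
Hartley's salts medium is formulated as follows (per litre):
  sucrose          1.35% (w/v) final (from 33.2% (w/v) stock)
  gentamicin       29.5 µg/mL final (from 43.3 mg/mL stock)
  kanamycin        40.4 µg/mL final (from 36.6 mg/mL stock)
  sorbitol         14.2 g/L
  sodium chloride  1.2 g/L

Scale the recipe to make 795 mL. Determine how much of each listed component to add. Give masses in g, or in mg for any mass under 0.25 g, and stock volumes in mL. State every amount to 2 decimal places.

Target volume = 795 mL = 0.795 L.
sucrose: V = C2·V2/C1 = 1.35% ÷ 33.2% × 795 mL = 32.33 mL
gentamicin: C1V1 = C2V2 → 29.5 µg/mL × 795 mL ÷ 43300 µg/mL = 0.54 mL
kanamycin: C1V1 = C2V2 → 40.4 µg/mL × 795 mL ÷ 36600 µg/mL = 0.88 mL
sorbitol: 14.2 g/L × 0.795 L = 11.29 g
sodium chloride: 1.2 g/L × 0.795 L = 0.95 g

sucrose 32.33 mL; gentamicin 0.54 mL; kanamycin 0.88 mL; sorbitol 11.29 g; sodium chloride 0.95 g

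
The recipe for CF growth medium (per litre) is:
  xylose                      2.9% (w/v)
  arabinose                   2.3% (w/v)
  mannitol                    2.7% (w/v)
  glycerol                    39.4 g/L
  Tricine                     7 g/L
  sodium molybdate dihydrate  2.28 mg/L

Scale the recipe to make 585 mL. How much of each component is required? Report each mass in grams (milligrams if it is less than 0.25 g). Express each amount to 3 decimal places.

xylose 16.965 g; arabinose 13.455 g; mannitol 15.795 g; glycerol 23.049 g; Tricine 4.095 g; sodium molybdate dihydrate 1.334 mg

Working volume: 585 mL = 0.585 L.
xylose: 2.9% w/v = 29 g/L → 29 × 0.585 L = 16.965 g
arabinose: 2.3% w/v = 23 g/L → 23 × 0.585 L = 13.455 g
mannitol: 2.7% w/v = 27 g/L → 27 × 0.585 L = 15.795 g
glycerol: 39.4 g/L × 0.585 L = 23.049 g
Tricine: 7 g/L × 0.585 L = 4.095 g
sodium molybdate dihydrate: 2.28 mg/L × 0.585 L = 1.334 mg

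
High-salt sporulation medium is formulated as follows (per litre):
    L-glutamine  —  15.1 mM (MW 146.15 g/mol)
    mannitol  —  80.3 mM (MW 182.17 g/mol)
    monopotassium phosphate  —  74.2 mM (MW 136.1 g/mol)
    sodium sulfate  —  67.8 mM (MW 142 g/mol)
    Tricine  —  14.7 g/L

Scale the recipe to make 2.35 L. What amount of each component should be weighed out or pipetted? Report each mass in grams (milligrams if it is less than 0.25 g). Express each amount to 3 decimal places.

Working volume: 2.35 L.
L-glutamine: 15.1 mmol/L × 146.15 g/mol × 2.35 L ÷ 1000 = 5.186 g
mannitol: 80.3 mmol/L × 182.17 g/mol × 2.35 L ÷ 1000 = 34.376 g
monopotassium phosphate: 74.2 mmol/L × 136.1 g/mol × 2.35 L ÷ 1000 = 23.732 g
sodium sulfate: 67.8 mmol/L × 142 g/mol × 2.35 L ÷ 1000 = 22.625 g
Tricine: 14.7 g/L × 2.35 L = 34.545 g

L-glutamine 5.186 g; mannitol 34.376 g; monopotassium phosphate 23.732 g; sodium sulfate 22.625 g; Tricine 34.545 g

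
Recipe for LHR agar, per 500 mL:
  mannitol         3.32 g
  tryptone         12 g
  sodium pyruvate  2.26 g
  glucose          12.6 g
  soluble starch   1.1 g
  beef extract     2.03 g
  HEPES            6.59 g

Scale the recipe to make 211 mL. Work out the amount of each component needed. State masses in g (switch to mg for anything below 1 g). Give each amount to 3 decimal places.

Scale factor = 211 mL / 500 mL = 0.422.
mannitol: 3.32 g × (211 mL / 500 mL) = 1.401 g
tryptone: 12 g × (211 mL / 500 mL) = 5.064 g
sodium pyruvate: 2.26 g × (211 mL / 500 mL) = 0.95372 g = 953.720 mg
glucose: 12.6 g × (211 mL / 500 mL) = 5.317 g
soluble starch: 1.1 g × (211 mL / 500 mL) = 0.4642 g = 464.200 mg
beef extract: 2.03 g × (211 mL / 500 mL) = 0.85666 g = 856.660 mg
HEPES: 6.59 g × (211 mL / 500 mL) = 2.781 g

mannitol 1.401 g; tryptone 5.064 g; sodium pyruvate 953.720 mg; glucose 5.317 g; soluble starch 464.200 mg; beef extract 856.660 mg; HEPES 2.781 g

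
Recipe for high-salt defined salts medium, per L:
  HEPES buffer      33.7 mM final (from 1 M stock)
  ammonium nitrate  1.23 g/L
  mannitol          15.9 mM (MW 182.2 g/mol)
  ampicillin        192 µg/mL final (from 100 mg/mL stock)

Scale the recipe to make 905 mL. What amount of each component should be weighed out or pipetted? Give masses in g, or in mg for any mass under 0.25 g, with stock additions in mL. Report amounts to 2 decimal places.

Target volume = 905 mL = 0.905 L.
HEPES buffer: V = C2·V2/C1 = 33.7 mM × 905 mL ÷ 1000 mM = 30.50 mL
ammonium nitrate: 1.23 g/L × 0.905 L = 1.11 g
mannitol: 15.9 mmol/L × 182.2 g/mol × 0.905 L ÷ 1000 = 2.62 g
ampicillin: C1V1 = C2V2 → 192 µg/mL × 905 mL ÷ 100000 µg/mL = 1.74 mL

HEPES buffer 30.50 mL; ammonium nitrate 1.11 g; mannitol 2.62 g; ampicillin 1.74 mL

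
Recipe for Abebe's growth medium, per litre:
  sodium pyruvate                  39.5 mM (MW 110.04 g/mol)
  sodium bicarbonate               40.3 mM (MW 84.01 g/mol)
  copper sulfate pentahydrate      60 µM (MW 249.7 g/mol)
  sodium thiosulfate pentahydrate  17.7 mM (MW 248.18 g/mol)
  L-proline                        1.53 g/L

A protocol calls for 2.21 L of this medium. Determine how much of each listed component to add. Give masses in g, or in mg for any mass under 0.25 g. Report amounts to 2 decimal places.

Working volume: 2.21 L.
sodium pyruvate: 39.5 mmol/L × 110.04 g/mol × 2.21 L ÷ 1000 = 9.61 g
sodium bicarbonate: 40.3 mmol/L × 84.01 g/mol × 2.21 L ÷ 1000 = 7.48 g
copper sulfate pentahydrate: 60 µmol/L × 249.7 g/mol × 2.21 L ÷ 1000 = 33.11 mg
sodium thiosulfate pentahydrate: 17.7 mmol/L × 248.18 g/mol × 2.21 L ÷ 1000 = 9.71 g
L-proline: 1.53 g/L × 2.21 L = 3.38 g

sodium pyruvate 9.61 g; sodium bicarbonate 7.48 g; copper sulfate pentahydrate 33.11 mg; sodium thiosulfate pentahydrate 9.71 g; L-proline 3.38 g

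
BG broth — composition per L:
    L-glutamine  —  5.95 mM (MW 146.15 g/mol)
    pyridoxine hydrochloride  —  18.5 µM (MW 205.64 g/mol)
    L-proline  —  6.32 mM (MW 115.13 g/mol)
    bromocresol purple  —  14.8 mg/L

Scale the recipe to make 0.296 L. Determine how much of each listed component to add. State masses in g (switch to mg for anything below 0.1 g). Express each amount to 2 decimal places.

L-glutamine 0.26 g; pyridoxine hydrochloride 1.13 mg; L-proline 0.22 g; bromocresol purple 4.38 mg

Scale factor relative to 1 L: 0.296.
L-glutamine: 5.95 mmol/L × 146.15 g/mol × 0.296 L ÷ 1000 = 0.26 g
pyridoxine hydrochloride: 18.5 µmol/L × 205.64 g/mol × 0.296 L ÷ 1000 = 1.13 mg
L-proline: 6.32 mmol/L × 115.13 g/mol × 0.296 L ÷ 1000 = 0.22 g
bromocresol purple: 14.8 mg/L × 0.296 L = 4.38 mg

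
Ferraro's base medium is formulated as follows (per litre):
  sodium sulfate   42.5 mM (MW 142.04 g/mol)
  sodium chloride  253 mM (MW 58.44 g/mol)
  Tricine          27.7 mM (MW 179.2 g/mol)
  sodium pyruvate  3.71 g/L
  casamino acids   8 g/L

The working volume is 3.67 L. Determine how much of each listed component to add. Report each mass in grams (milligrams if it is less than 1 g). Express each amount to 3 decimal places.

sodium sulfate 22.155 g; sodium chloride 54.262 g; Tricine 18.217 g; sodium pyruvate 13.616 g; casamino acids 29.360 g

Working volume: 3.67 L.
sodium sulfate: 42.5 mmol/L × 142.04 g/mol × 3.67 L ÷ 1000 = 22.155 g
sodium chloride: 253 mmol/L × 58.44 g/mol × 3.67 L ÷ 1000 = 54.262 g
Tricine: 27.7 mmol/L × 179.2 g/mol × 3.67 L ÷ 1000 = 18.217 g
sodium pyruvate: 3.71 g/L × 3.67 L = 13.616 g
casamino acids: 8 g/L × 3.67 L = 29.360 g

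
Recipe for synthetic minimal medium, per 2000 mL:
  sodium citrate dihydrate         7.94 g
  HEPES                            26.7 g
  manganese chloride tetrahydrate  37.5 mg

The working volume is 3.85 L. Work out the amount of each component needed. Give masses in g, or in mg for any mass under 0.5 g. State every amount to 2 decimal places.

sodium citrate dihydrate 15.28 g; HEPES 51.40 g; manganese chloride tetrahydrate 72.19 mg

Ratio of target to recipe volume: 3850 / 2000 = 1.925.
sodium citrate dihydrate: 7.94 g × (3850 mL / 2000 mL) = 15.28 g
HEPES: 26.7 g × (3850 mL / 2000 mL) = 51.40 g
manganese chloride tetrahydrate: 37.5 mg × (3850 mL / 2000 mL) = 72.19 mg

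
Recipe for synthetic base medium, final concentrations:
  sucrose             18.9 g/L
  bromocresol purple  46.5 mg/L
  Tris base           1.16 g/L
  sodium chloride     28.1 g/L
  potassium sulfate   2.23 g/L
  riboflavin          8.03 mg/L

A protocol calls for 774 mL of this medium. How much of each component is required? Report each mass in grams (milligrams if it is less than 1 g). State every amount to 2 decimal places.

Target volume = 774 mL = 0.774 L.
sucrose: 18.9 g/L × 0.774 L = 14.63 g
bromocresol purple: 46.5 mg/L × 0.774 L = 35.99 mg
Tris base: 1.16 g/L × 0.774 L = 0.89784 g = 897.84 mg
sodium chloride: 28.1 g/L × 0.774 L = 21.75 g
potassium sulfate: 2.23 g/L × 0.774 L = 1.73 g
riboflavin: 8.03 mg/L × 0.774 L = 6.22 mg

sucrose 14.63 g; bromocresol purple 35.99 mg; Tris base 897.84 mg; sodium chloride 21.75 g; potassium sulfate 1.73 g; riboflavin 6.22 mg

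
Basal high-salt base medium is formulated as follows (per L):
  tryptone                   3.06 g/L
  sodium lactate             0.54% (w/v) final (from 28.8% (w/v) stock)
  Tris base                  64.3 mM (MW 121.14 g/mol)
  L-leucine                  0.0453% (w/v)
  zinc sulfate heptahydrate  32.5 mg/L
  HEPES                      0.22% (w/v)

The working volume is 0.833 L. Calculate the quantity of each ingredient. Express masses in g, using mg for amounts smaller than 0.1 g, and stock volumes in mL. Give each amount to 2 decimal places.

tryptone 2.55 g; sodium lactate 15.62 mL; Tris base 6.49 g; L-leucine 0.38 g; zinc sulfate heptahydrate 27.07 mg; HEPES 1.83 g

Scale factor relative to 1 L: 0.833.
tryptone: 3.06 g/L × 0.833 L = 2.55 g
sodium lactate: C1V1 = C2V2 → 0.54% ÷ 28.8% × 833 mL = 15.62 mL
Tris base: 64.3 mmol/L × 121.14 g/mol × 0.833 L ÷ 1000 = 6.49 g
L-leucine: 0.0453 g per 100 mL × 833 mL ÷ 100 = 0.38 g
zinc sulfate heptahydrate: 32.5 mg/L × 0.833 L = 27.07 mg
HEPES: 0.22 g per 100 mL × 833 mL ÷ 100 = 1.83 g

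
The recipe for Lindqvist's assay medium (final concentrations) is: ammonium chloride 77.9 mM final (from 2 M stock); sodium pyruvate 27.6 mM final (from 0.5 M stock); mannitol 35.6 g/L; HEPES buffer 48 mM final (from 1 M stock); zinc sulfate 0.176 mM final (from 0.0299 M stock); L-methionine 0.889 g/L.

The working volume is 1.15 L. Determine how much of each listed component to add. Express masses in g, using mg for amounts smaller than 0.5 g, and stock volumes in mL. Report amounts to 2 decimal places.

ammonium chloride 44.79 mL; sodium pyruvate 63.48 mL; mannitol 40.94 g; HEPES buffer 55.20 mL; zinc sulfate 6.77 mL; L-methionine 1.02 g

Working volume: 1.15 L.
ammonium chloride: V = C2·V2/C1 = 77.9 mM × 1150 mL ÷ 2000 mM = 44.79 mL
sodium pyruvate: C1V1 = C2V2 → 27.6 mM × 1150 mL ÷ 500 mM = 63.48 mL
mannitol: 35.6 g/L × 1.15 L = 40.94 g
HEPES buffer: C1V1 = C2V2 → 48 mM × 1150 mL ÷ 1000 mM = 55.20 mL
zinc sulfate: C1V1 = C2V2 → 0.176 mM × 1150 mL ÷ 29.9 mM = 6.77 mL
L-methionine: 0.889 g/L × 1.15 L = 1.02 g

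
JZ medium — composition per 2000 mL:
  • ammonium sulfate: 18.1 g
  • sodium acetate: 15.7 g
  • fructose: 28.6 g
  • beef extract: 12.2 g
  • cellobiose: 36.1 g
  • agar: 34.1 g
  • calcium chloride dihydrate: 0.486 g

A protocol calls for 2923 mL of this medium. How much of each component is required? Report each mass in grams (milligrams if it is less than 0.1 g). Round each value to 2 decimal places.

ammonium sulfate 26.45 g; sodium acetate 22.95 g; fructose 41.80 g; beef extract 17.83 g; cellobiose 52.76 g; agar 49.84 g; calcium chloride dihydrate 0.71 g

Scale factor = 2923 mL / 2000 mL = 1.4615.
ammonium sulfate: 18.1 g × (2923 mL / 2000 mL) = 26.45 g
sodium acetate: 15.7 g × (2923 mL / 2000 mL) = 22.95 g
fructose: 28.6 g × (2923 mL / 2000 mL) = 41.80 g
beef extract: 12.2 g × (2923 mL / 2000 mL) = 17.83 g
cellobiose: 36.1 g × (2923 mL / 2000 mL) = 52.76 g
agar: 34.1 g × (2923 mL / 2000 mL) = 49.84 g
calcium chloride dihydrate: 0.486 g × (2923 mL / 2000 mL) = 0.71 g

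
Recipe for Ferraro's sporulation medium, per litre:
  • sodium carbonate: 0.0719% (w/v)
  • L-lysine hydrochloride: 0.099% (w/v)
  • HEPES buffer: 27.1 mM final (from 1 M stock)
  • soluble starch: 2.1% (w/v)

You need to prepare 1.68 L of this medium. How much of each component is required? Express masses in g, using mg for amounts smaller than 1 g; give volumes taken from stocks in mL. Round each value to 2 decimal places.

sodium carbonate 1.21 g; L-lysine hydrochloride 1.66 g; HEPES buffer 45.53 mL; soluble starch 35.28 g

Working volume: 1.68 L.
sodium carbonate: 0.0719 g per 100 mL × 1680 mL ÷ 100 = 1.21 g
L-lysine hydrochloride: 0.099% w/v = 0.99 g/L → 0.99 × 1.68 L = 1.66 g
HEPES buffer: C1V1 = C2V2 → 27.1 mM × 1680 mL ÷ 1000 mM = 45.53 mL
soluble starch: 2.1% w/v = 21 g/L → 21 × 1.68 L = 35.28 g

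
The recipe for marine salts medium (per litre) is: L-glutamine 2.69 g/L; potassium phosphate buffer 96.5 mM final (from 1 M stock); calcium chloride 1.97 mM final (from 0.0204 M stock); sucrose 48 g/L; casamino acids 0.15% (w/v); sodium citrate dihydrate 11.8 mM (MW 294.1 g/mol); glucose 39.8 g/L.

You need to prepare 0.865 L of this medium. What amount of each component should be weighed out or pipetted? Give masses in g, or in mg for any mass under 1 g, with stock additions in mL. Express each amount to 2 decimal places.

Working volume: 0.865 L.
L-glutamine: 2.69 g/L × 0.865 L = 2.33 g
potassium phosphate buffer: dilute stock: 96.5 mM × 865 mL ÷ 1000 mM = 83.47 mL
calcium chloride: dilute stock: 1.97 mM × 865 mL ÷ 20.4 mM = 83.53 mL
sucrose: 48 g/L × 0.865 L = 41.52 g
casamino acids: 0.15% w/v = 1.5 g/L → 1.5 × 0.865 L = 1.30 g
sodium citrate dihydrate: 11.8 mmol/L × 294.1 g/mol × 0.865 L ÷ 1000 = 3.00 g
glucose: 39.8 g/L × 0.865 L = 34.43 g

L-glutamine 2.33 g; potassium phosphate buffer 83.47 mL; calcium chloride 83.53 mL; sucrose 41.52 g; casamino acids 1.30 g; sodium citrate dihydrate 3.00 g; glucose 34.43 g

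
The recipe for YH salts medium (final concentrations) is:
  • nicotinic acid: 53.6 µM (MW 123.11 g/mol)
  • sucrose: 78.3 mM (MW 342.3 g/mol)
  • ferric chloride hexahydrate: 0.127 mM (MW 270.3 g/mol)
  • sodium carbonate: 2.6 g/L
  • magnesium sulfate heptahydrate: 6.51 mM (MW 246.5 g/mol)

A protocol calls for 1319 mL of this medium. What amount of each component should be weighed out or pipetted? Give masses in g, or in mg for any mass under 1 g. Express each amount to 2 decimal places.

Working volume: 1319 mL = 1.319 L.
nicotinic acid: 53.6 µmol/L × 123.11 g/mol × 1.319 L ÷ 1000 = 8.70 mg
sucrose: 78.3 mmol/L × 342.3 g/mol × 1.319 L ÷ 1000 = 35.35 g
ferric chloride hexahydrate: 0.127 mmol/L × 270.3 mg/mmol × 1.319 L = 45.28 mg
sodium carbonate: 2.6 g/L × 1.319 L = 3.43 g
magnesium sulfate heptahydrate: 6.51 mmol/L × 246.5 g/mol × 1.319 L ÷ 1000 = 2.12 g

nicotinic acid 8.70 mg; sucrose 35.35 g; ferric chloride hexahydrate 45.28 mg; sodium carbonate 3.43 g; magnesium sulfate heptahydrate 2.12 g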